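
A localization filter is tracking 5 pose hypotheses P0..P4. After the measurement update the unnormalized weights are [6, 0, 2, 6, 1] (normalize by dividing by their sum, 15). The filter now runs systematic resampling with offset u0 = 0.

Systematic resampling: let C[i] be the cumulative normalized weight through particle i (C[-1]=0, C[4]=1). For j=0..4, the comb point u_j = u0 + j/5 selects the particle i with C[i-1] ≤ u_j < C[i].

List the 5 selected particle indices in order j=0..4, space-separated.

0 0 2 3 3

C = [2/5, 2/5, 8/15, 14/15, 1]
j=0: u_0=0 ∈ [0, 2/5) → index 0
j=1: u_1=1/5 ∈ [0, 2/5) → index 0
j=2: u_2=2/5 ∈ [2/5, 8/15) → index 2
j=3: u_3=3/5 ∈ [8/15, 14/15) → index 3
j=4: u_4=4/5 ∈ [8/15, 14/15) → index 3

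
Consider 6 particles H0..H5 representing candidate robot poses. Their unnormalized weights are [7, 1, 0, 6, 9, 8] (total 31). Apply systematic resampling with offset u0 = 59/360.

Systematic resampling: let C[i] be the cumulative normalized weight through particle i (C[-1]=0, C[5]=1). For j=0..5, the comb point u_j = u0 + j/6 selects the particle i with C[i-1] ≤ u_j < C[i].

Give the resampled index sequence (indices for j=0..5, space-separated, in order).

C = [7/31, 8/31, 8/31, 14/31, 23/31, 1]
j=0: u_0=59/360 ∈ [0, 7/31) → index 0
j=1: u_1=119/360 ∈ [8/31, 14/31) → index 3
j=2: u_2=179/360 ∈ [14/31, 23/31) → index 4
j=3: u_3=239/360 ∈ [14/31, 23/31) → index 4
j=4: u_4=299/360 ∈ [23/31, 1) → index 5
j=5: u_5=359/360 ∈ [23/31, 1) → index 5

0 3 4 4 5 5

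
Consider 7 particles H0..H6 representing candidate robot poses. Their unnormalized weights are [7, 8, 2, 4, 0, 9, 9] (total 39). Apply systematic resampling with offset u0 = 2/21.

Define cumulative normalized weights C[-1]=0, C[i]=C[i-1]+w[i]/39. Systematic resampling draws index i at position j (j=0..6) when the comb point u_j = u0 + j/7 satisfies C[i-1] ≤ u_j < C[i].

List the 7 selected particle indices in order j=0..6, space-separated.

0 1 1 3 5 6 6

C = [7/39, 5/13, 17/39, 7/13, 7/13, 10/13, 1]
j=0: u_0=2/21 ∈ [0, 7/39) → index 0
j=1: u_1=5/21 ∈ [7/39, 5/13) → index 1
j=2: u_2=8/21 ∈ [7/39, 5/13) → index 1
j=3: u_3=11/21 ∈ [17/39, 7/13) → index 3
j=4: u_4=2/3 ∈ [7/13, 10/13) → index 5
j=5: u_5=17/21 ∈ [10/13, 1) → index 6
j=6: u_6=20/21 ∈ [10/13, 1) → index 6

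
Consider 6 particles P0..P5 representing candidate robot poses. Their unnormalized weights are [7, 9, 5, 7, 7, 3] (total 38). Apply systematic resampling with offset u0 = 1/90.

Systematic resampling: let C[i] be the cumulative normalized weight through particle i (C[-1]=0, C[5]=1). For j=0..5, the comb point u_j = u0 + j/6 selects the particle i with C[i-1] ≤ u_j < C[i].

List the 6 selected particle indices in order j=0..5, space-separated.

0 0 1 2 3 4

C = [7/38, 8/19, 21/38, 14/19, 35/38, 1]
j=0: u_0=1/90 ∈ [0, 7/38) → index 0
j=1: u_1=8/45 ∈ [0, 7/38) → index 0
j=2: u_2=31/90 ∈ [7/38, 8/19) → index 1
j=3: u_3=23/45 ∈ [8/19, 21/38) → index 2
j=4: u_4=61/90 ∈ [21/38, 14/19) → index 3
j=5: u_5=38/45 ∈ [14/19, 35/38) → index 4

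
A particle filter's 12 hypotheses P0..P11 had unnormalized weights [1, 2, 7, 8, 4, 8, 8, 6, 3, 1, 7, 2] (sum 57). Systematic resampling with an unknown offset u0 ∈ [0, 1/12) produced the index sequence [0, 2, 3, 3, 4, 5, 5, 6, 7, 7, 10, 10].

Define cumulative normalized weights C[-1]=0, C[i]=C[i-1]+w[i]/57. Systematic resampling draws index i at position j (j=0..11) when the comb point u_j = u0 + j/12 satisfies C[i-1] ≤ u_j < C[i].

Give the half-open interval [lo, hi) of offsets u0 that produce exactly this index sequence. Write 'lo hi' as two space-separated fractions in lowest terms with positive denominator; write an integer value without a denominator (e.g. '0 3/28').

1/114 1/57

C = [1/57, 1/19, 10/57, 6/19, 22/57, 10/19, 2/3, 44/57, 47/57, 16/19, 55/57, 1]
j=0 picked index 0: u0 ∈ [0, 1/57)
j=1 picked index 2: u0 ∈ [-7/228, 7/76)
j=2 picked index 3: u0 ∈ [1/114, 17/114)
j=3 picked index 3: u0 ∈ [-17/228, 5/76)
j=4 picked index 4: u0 ∈ [-1/57, 1/19)
j=5 picked index 5: u0 ∈ [-7/228, 25/228)
j=6 picked index 5: u0 ∈ [-13/114, 1/38)
j=7 picked index 6: u0 ∈ [-13/228, 1/12)
j=8 picked index 7: u0 ∈ [0, 2/19)
j=9 picked index 7: u0 ∈ [-1/12, 5/228)
j=10 picked index 10: u0 ∈ [1/114, 5/38)
j=11 picked index 10: u0 ∈ [-17/228, 11/228)
intersection: [1/114, 1/57)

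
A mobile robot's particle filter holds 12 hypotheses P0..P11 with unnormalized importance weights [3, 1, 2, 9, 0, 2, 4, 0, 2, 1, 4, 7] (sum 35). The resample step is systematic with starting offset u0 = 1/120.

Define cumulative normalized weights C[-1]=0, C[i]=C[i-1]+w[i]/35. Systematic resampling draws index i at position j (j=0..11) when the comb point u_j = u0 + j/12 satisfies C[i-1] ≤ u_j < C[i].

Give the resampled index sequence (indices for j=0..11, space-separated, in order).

C = [3/35, 4/35, 6/35, 3/7, 3/7, 17/35, 3/5, 3/5, 23/35, 24/35, 4/5, 1]
j=0: u_0=1/120 ∈ [0, 3/35) → index 0
j=1: u_1=11/120 ∈ [3/35, 4/35) → index 1
j=2: u_2=7/40 ∈ [6/35, 3/7) → index 3
j=3: u_3=31/120 ∈ [6/35, 3/7) → index 3
j=4: u_4=41/120 ∈ [6/35, 3/7) → index 3
j=5: u_5=17/40 ∈ [6/35, 3/7) → index 3
j=6: u_6=61/120 ∈ [17/35, 3/5) → index 6
j=7: u_7=71/120 ∈ [17/35, 3/5) → index 6
j=8: u_8=27/40 ∈ [23/35, 24/35) → index 9
j=9: u_9=91/120 ∈ [24/35, 4/5) → index 10
j=10: u_10=101/120 ∈ [4/5, 1) → index 11
j=11: u_11=37/40 ∈ [4/5, 1) → index 11

0 1 3 3 3 3 6 6 9 10 11 11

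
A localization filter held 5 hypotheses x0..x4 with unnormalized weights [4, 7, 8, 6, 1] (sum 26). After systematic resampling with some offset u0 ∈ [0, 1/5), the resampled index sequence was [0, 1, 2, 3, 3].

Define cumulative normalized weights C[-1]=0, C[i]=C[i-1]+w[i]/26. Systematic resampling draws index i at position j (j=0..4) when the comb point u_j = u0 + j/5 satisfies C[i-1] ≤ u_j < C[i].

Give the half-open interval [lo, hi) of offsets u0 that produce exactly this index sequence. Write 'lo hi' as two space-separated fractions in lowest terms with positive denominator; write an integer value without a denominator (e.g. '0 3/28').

C = [2/13, 11/26, 19/26, 25/26, 1]
j=0 picked index 0: u0 ∈ [0, 2/13)
j=1 picked index 1: u0 ∈ [-3/65, 29/130)
j=2 picked index 2: u0 ∈ [3/130, 43/130)
j=3 picked index 3: u0 ∈ [17/130, 47/130)
j=4 picked index 3: u0 ∈ [-9/130, 21/130)
intersection: [17/130, 2/13)

17/130 2/13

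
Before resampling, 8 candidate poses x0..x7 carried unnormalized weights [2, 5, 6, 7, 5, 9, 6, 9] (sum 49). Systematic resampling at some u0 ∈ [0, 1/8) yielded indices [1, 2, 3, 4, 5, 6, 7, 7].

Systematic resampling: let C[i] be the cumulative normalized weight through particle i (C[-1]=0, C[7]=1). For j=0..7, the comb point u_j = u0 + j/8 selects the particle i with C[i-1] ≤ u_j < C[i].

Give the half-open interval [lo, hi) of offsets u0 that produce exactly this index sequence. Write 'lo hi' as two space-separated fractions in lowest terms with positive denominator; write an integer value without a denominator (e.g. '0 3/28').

27/392 1/8

C = [2/49, 1/7, 13/49, 20/49, 25/49, 34/49, 40/49, 1]
j=0 picked index 1: u0 ∈ [2/49, 1/7)
j=1 picked index 2: u0 ∈ [1/56, 55/392)
j=2 picked index 3: u0 ∈ [3/196, 31/196)
j=3 picked index 4: u0 ∈ [13/392, 53/392)
j=4 picked index 5: u0 ∈ [1/98, 19/98)
j=5 picked index 6: u0 ∈ [27/392, 75/392)
j=6 picked index 7: u0 ∈ [13/196, 1/4)
j=7 picked index 7: u0 ∈ [-23/392, 1/8)
intersection: [27/392, 1/8)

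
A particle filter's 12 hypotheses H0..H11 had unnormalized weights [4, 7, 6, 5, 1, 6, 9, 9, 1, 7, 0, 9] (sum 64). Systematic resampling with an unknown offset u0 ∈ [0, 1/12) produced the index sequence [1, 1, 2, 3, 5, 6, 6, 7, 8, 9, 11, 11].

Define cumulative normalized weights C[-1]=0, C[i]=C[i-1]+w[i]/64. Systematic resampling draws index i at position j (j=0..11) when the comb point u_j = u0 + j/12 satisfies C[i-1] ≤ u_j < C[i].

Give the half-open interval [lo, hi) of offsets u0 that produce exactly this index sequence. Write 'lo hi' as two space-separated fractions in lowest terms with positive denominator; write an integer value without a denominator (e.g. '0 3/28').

13/192 1/12

C = [1/16, 11/64, 17/64, 11/32, 23/64, 29/64, 19/32, 47/64, 3/4, 55/64, 55/64, 1]
j=0 picked index 1: u0 ∈ [1/16, 11/64)
j=1 picked index 1: u0 ∈ [-1/48, 17/192)
j=2 picked index 2: u0 ∈ [1/192, 19/192)
j=3 picked index 3: u0 ∈ [1/64, 3/32)
j=4 picked index 5: u0 ∈ [5/192, 23/192)
j=5 picked index 6: u0 ∈ [7/192, 17/96)
j=6 picked index 6: u0 ∈ [-3/64, 3/32)
j=7 picked index 7: u0 ∈ [1/96, 29/192)
j=8 picked index 8: u0 ∈ [13/192, 1/12)
j=9 picked index 9: u0 ∈ [0, 7/64)
j=10 picked index 11: u0 ∈ [5/192, 1/6)
j=11 picked index 11: u0 ∈ [-11/192, 1/12)
intersection: [13/192, 1/12)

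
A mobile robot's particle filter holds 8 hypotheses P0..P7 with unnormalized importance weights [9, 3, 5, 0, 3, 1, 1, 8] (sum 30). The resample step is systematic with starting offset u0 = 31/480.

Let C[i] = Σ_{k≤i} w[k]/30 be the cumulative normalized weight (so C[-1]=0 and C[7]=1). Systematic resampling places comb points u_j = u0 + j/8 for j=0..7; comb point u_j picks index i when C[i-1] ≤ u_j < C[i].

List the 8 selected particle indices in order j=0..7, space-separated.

C = [3/10, 2/5, 17/30, 17/30, 2/3, 7/10, 11/15, 1]
j=0: u_0=31/480 ∈ [0, 3/10) → index 0
j=1: u_1=91/480 ∈ [0, 3/10) → index 0
j=2: u_2=151/480 ∈ [3/10, 2/5) → index 1
j=3: u_3=211/480 ∈ [2/5, 17/30) → index 2
j=4: u_4=271/480 ∈ [2/5, 17/30) → index 2
j=5: u_5=331/480 ∈ [2/3, 7/10) → index 5
j=6: u_6=391/480 ∈ [11/15, 1) → index 7
j=7: u_7=451/480 ∈ [11/15, 1) → index 7

0 0 1 2 2 5 7 7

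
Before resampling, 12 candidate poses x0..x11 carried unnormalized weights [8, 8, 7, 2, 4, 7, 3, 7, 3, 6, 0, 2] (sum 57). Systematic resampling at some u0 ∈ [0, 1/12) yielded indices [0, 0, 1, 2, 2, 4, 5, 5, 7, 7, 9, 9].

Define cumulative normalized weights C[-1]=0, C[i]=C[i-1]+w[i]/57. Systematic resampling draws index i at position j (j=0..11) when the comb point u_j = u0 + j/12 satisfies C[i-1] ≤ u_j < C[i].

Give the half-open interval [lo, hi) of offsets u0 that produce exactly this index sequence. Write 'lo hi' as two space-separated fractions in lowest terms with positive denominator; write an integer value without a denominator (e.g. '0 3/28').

C = [8/57, 16/57, 23/57, 25/57, 29/57, 12/19, 13/19, 46/57, 49/57, 55/57, 55/57, 1]
j=0 picked index 0: u0 ∈ [0, 8/57)
j=1 picked index 0: u0 ∈ [-1/12, 13/228)
j=2 picked index 1: u0 ∈ [-1/38, 13/114)
j=3 picked index 2: u0 ∈ [7/228, 35/228)
j=4 picked index 2: u0 ∈ [-1/19, 4/57)
j=5 picked index 4: u0 ∈ [5/228, 7/76)
j=6 picked index 5: u0 ∈ [1/114, 5/38)
j=7 picked index 5: u0 ∈ [-17/228, 11/228)
j=8 picked index 7: u0 ∈ [1/57, 8/57)
j=9 picked index 7: u0 ∈ [-5/76, 13/228)
j=10 picked index 9: u0 ∈ [1/38, 5/38)
j=11 picked index 9: u0 ∈ [-13/228, 11/228)
intersection: [7/228, 11/228)

7/228 11/228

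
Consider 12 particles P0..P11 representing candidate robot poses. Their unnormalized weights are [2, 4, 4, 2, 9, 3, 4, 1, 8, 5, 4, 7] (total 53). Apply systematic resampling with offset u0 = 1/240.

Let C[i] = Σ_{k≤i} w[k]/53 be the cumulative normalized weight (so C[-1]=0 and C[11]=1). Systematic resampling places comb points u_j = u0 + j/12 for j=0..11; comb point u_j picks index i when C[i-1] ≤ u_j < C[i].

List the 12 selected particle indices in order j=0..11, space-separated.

0 1 2 4 4 5 6 8 8 9 10 11

C = [2/53, 6/53, 10/53, 12/53, 21/53, 24/53, 28/53, 29/53, 37/53, 42/53, 46/53, 1]
j=0: u_0=1/240 ∈ [0, 2/53) → index 0
j=1: u_1=7/80 ∈ [2/53, 6/53) → index 1
j=2: u_2=41/240 ∈ [6/53, 10/53) → index 2
j=3: u_3=61/240 ∈ [12/53, 21/53) → index 4
j=4: u_4=27/80 ∈ [12/53, 21/53) → index 4
j=5: u_5=101/240 ∈ [21/53, 24/53) → index 5
j=6: u_6=121/240 ∈ [24/53, 28/53) → index 6
j=7: u_7=47/80 ∈ [29/53, 37/53) → index 8
j=8: u_8=161/240 ∈ [29/53, 37/53) → index 8
j=9: u_9=181/240 ∈ [37/53, 42/53) → index 9
j=10: u_10=67/80 ∈ [42/53, 46/53) → index 10
j=11: u_11=221/240 ∈ [46/53, 1) → index 11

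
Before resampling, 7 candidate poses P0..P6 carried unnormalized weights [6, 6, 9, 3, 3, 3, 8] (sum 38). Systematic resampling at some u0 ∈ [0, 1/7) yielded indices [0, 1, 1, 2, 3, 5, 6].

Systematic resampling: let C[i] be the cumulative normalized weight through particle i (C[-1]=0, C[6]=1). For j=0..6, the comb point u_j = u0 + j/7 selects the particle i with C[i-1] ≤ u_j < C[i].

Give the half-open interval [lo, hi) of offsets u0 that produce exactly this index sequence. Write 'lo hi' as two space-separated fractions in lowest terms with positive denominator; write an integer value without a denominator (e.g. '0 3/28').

C = [3/19, 6/19, 21/38, 12/19, 27/38, 15/19, 1]
j=0 picked index 0: u0 ∈ [0, 3/19)
j=1 picked index 1: u0 ∈ [2/133, 23/133)
j=2 picked index 1: u0 ∈ [-17/133, 4/133)
j=3 picked index 2: u0 ∈ [-15/133, 33/266)
j=4 picked index 3: u0 ∈ [-5/266, 8/133)
j=5 picked index 5: u0 ∈ [-1/266, 10/133)
j=6 picked index 6: u0 ∈ [-9/133, 1/7)
intersection: [2/133, 4/133)

2/133 4/133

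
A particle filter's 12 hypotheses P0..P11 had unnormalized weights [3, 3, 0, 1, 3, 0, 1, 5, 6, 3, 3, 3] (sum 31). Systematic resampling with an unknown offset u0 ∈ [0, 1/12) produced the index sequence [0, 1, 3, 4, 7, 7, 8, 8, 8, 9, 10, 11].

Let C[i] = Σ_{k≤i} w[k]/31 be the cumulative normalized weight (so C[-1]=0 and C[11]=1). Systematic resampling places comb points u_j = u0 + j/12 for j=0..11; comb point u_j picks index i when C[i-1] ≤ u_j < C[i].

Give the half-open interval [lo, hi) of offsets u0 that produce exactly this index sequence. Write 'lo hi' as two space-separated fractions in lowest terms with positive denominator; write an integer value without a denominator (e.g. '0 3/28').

5/186 4/93

C = [3/31, 6/31, 6/31, 7/31, 10/31, 10/31, 11/31, 16/31, 22/31, 25/31, 28/31, 1]
j=0 picked index 0: u0 ∈ [0, 3/31)
j=1 picked index 1: u0 ∈ [5/372, 41/372)
j=2 picked index 3: u0 ∈ [5/186, 11/186)
j=3 picked index 4: u0 ∈ [-3/124, 9/124)
j=4 picked index 7: u0 ∈ [2/93, 17/93)
j=5 picked index 7: u0 ∈ [-23/372, 37/372)
j=6 picked index 8: u0 ∈ [1/62, 13/62)
j=7 picked index 8: u0 ∈ [-25/372, 47/372)
j=8 picked index 8: u0 ∈ [-14/93, 4/93)
j=9 picked index 9: u0 ∈ [-5/124, 7/124)
j=10 picked index 10: u0 ∈ [-5/186, 13/186)
j=11 picked index 11: u0 ∈ [-5/372, 1/12)
intersection: [5/186, 4/93)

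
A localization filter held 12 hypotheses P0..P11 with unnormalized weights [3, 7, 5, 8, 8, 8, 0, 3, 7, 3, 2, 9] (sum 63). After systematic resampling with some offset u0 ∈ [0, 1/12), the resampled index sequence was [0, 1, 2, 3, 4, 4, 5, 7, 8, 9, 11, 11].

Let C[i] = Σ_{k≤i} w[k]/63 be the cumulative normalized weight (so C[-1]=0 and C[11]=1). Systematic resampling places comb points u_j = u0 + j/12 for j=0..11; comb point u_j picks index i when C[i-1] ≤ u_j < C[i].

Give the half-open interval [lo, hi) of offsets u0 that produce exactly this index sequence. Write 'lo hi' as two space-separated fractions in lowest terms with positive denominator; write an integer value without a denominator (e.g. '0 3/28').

1/28 1/21

C = [1/21, 10/63, 5/21, 23/63, 31/63, 13/21, 13/21, 2/3, 7/9, 52/63, 6/7, 1]
j=0 picked index 0: u0 ∈ [0, 1/21)
j=1 picked index 1: u0 ∈ [-1/28, 19/252)
j=2 picked index 2: u0 ∈ [-1/126, 1/14)
j=3 picked index 3: u0 ∈ [-1/84, 29/252)
j=4 picked index 4: u0 ∈ [2/63, 10/63)
j=5 picked index 4: u0 ∈ [-13/252, 19/252)
j=6 picked index 5: u0 ∈ [-1/126, 5/42)
j=7 picked index 7: u0 ∈ [1/28, 1/12)
j=8 picked index 8: u0 ∈ [0, 1/9)
j=9 picked index 9: u0 ∈ [1/36, 19/252)
j=10 picked index 11: u0 ∈ [1/42, 1/6)
j=11 picked index 11: u0 ∈ [-5/84, 1/12)
intersection: [1/28, 1/21)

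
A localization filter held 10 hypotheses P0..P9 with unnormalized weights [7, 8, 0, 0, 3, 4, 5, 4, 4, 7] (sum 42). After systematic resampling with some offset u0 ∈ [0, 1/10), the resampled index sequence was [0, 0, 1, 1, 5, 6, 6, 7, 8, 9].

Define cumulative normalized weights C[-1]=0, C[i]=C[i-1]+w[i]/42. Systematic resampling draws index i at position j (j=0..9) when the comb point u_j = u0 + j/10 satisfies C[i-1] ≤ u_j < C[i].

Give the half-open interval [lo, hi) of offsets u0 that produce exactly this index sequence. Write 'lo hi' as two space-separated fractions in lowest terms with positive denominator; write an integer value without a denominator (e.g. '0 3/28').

1/35 1/30

C = [1/6, 5/14, 5/14, 5/14, 3/7, 11/21, 9/14, 31/42, 5/6, 1]
j=0 picked index 0: u0 ∈ [0, 1/6)
j=1 picked index 0: u0 ∈ [-1/10, 1/15)
j=2 picked index 1: u0 ∈ [-1/30, 11/70)
j=3 picked index 1: u0 ∈ [-2/15, 2/35)
j=4 picked index 5: u0 ∈ [1/35, 13/105)
j=5 picked index 6: u0 ∈ [1/42, 1/7)
j=6 picked index 6: u0 ∈ [-8/105, 3/70)
j=7 picked index 7: u0 ∈ [-2/35, 4/105)
j=8 picked index 8: u0 ∈ [-13/210, 1/30)
j=9 picked index 9: u0 ∈ [-1/15, 1/10)
intersection: [1/35, 1/30)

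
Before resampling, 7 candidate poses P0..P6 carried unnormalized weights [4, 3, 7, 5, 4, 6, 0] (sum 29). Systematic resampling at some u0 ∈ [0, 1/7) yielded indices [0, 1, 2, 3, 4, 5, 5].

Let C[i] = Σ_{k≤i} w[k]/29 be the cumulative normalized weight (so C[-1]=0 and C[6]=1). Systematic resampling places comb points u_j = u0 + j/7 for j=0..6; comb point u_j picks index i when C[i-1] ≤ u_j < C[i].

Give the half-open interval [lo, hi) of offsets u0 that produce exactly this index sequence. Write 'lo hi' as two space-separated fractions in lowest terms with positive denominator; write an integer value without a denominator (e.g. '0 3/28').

17/203 20/203

C = [4/29, 7/29, 14/29, 19/29, 23/29, 1, 1]
j=0 picked index 0: u0 ∈ [0, 4/29)
j=1 picked index 1: u0 ∈ [-1/203, 20/203)
j=2 picked index 2: u0 ∈ [-9/203, 40/203)
j=3 picked index 3: u0 ∈ [11/203, 46/203)
j=4 picked index 4: u0 ∈ [17/203, 45/203)
j=5 picked index 5: u0 ∈ [16/203, 2/7)
j=6 picked index 5: u0 ∈ [-13/203, 1/7)
intersection: [17/203, 20/203)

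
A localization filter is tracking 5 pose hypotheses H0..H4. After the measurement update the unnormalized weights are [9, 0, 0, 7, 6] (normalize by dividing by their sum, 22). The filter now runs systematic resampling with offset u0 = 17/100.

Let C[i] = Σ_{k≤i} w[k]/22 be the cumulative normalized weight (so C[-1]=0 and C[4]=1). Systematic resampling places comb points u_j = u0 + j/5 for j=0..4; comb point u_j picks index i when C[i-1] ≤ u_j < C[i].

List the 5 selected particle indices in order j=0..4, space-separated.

C = [9/22, 9/22, 9/22, 8/11, 1]
j=0: u_0=17/100 ∈ [0, 9/22) → index 0
j=1: u_1=37/100 ∈ [0, 9/22) → index 0
j=2: u_2=57/100 ∈ [9/22, 8/11) → index 3
j=3: u_3=77/100 ∈ [8/11, 1) → index 4
j=4: u_4=97/100 ∈ [8/11, 1) → index 4

0 0 3 4 4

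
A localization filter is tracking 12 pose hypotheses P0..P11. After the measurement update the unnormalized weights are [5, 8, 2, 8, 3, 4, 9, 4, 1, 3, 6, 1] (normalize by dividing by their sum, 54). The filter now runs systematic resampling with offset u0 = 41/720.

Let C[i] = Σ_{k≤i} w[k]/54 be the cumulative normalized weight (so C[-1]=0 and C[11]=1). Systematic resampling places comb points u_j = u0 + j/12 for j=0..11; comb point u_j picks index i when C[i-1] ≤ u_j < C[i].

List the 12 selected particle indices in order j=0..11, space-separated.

0 1 1 3 3 4 6 6 7 8 10 10

C = [5/54, 13/54, 5/18, 23/54, 13/27, 5/9, 13/18, 43/54, 22/27, 47/54, 53/54, 1]
j=0: u_0=41/720 ∈ [0, 5/54) → index 0
j=1: u_1=101/720 ∈ [5/54, 13/54) → index 1
j=2: u_2=161/720 ∈ [5/54, 13/54) → index 1
j=3: u_3=221/720 ∈ [5/18, 23/54) → index 3
j=4: u_4=281/720 ∈ [5/18, 23/54) → index 3
j=5: u_5=341/720 ∈ [23/54, 13/27) → index 4
j=6: u_6=401/720 ∈ [5/9, 13/18) → index 6
j=7: u_7=461/720 ∈ [5/9, 13/18) → index 6
j=8: u_8=521/720 ∈ [13/18, 43/54) → index 7
j=9: u_9=581/720 ∈ [43/54, 22/27) → index 8
j=10: u_10=641/720 ∈ [47/54, 53/54) → index 10
j=11: u_11=701/720 ∈ [47/54, 53/54) → index 10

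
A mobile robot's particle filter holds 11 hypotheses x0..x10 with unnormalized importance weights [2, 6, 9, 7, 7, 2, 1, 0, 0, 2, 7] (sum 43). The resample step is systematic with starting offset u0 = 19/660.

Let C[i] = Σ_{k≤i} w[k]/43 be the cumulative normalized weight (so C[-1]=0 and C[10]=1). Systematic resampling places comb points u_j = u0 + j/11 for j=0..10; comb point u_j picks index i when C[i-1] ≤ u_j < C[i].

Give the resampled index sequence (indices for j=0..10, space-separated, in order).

C = [2/43, 8/43, 17/43, 24/43, 31/43, 33/43, 34/43, 34/43, 34/43, 36/43, 1]
j=0: u_0=19/660 ∈ [0, 2/43) → index 0
j=1: u_1=79/660 ∈ [2/43, 8/43) → index 1
j=2: u_2=139/660 ∈ [8/43, 17/43) → index 2
j=3: u_3=199/660 ∈ [8/43, 17/43) → index 2
j=4: u_4=259/660 ∈ [8/43, 17/43) → index 2
j=5: u_5=29/60 ∈ [17/43, 24/43) → index 3
j=6: u_6=379/660 ∈ [24/43, 31/43) → index 4
j=7: u_7=439/660 ∈ [24/43, 31/43) → index 4
j=8: u_8=499/660 ∈ [31/43, 33/43) → index 5
j=9: u_9=559/660 ∈ [36/43, 1) → index 10
j=10: u_10=619/660 ∈ [36/43, 1) → index 10

0 1 2 2 2 3 4 4 5 10 10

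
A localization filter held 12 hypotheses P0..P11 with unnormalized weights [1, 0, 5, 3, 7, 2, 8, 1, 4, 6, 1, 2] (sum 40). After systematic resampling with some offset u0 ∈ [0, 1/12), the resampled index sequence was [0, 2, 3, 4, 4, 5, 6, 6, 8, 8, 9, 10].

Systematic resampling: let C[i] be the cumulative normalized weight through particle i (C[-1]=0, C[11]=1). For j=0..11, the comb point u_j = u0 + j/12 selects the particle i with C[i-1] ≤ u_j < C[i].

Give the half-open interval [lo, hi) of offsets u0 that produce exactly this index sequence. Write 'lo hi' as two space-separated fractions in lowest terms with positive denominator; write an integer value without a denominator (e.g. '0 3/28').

C = [1/40, 1/40, 3/20, 9/40, 2/5, 9/20, 13/20, 27/40, 31/40, 37/40, 19/20, 1]
j=0 picked index 0: u0 ∈ [0, 1/40)
j=1 picked index 2: u0 ∈ [-7/120, 1/15)
j=2 picked index 3: u0 ∈ [-1/60, 7/120)
j=3 picked index 4: u0 ∈ [-1/40, 3/20)
j=4 picked index 4: u0 ∈ [-13/120, 1/15)
j=5 picked index 5: u0 ∈ [-1/60, 1/30)
j=6 picked index 6: u0 ∈ [-1/20, 3/20)
j=7 picked index 6: u0 ∈ [-2/15, 1/15)
j=8 picked index 8: u0 ∈ [1/120, 13/120)
j=9 picked index 8: u0 ∈ [-3/40, 1/40)
j=10 picked index 9: u0 ∈ [-7/120, 11/120)
j=11 picked index 10: u0 ∈ [1/120, 1/30)
intersection: [1/120, 1/40)

1/120 1/40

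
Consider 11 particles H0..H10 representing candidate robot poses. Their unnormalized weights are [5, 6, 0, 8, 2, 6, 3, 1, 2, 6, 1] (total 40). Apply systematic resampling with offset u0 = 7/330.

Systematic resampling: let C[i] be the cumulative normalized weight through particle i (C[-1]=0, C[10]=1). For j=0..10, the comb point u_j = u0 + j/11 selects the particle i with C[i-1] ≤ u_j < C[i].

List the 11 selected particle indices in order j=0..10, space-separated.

0 0 1 3 3 4 5 5 6 9 9

C = [1/8, 11/40, 11/40, 19/40, 21/40, 27/40, 3/4, 31/40, 33/40, 39/40, 1]
j=0: u_0=7/330 ∈ [0, 1/8) → index 0
j=1: u_1=37/330 ∈ [0, 1/8) → index 0
j=2: u_2=67/330 ∈ [1/8, 11/40) → index 1
j=3: u_3=97/330 ∈ [11/40, 19/40) → index 3
j=4: u_4=127/330 ∈ [11/40, 19/40) → index 3
j=5: u_5=157/330 ∈ [19/40, 21/40) → index 4
j=6: u_6=17/30 ∈ [21/40, 27/40) → index 5
j=7: u_7=217/330 ∈ [21/40, 27/40) → index 5
j=8: u_8=247/330 ∈ [27/40, 3/4) → index 6
j=9: u_9=277/330 ∈ [33/40, 39/40) → index 9
j=10: u_10=307/330 ∈ [33/40, 39/40) → index 9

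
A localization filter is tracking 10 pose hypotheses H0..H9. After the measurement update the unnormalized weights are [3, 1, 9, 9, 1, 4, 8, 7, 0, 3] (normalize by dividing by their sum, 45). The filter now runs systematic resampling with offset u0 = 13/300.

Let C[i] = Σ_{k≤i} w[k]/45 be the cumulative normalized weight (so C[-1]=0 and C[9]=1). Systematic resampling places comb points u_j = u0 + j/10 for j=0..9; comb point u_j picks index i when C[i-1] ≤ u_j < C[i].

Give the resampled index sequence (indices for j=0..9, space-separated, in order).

0 2 2 3 3 5 6 6 7 9

C = [1/15, 4/45, 13/45, 22/45, 23/45, 3/5, 7/9, 14/15, 14/15, 1]
j=0: u_0=13/300 ∈ [0, 1/15) → index 0
j=1: u_1=43/300 ∈ [4/45, 13/45) → index 2
j=2: u_2=73/300 ∈ [4/45, 13/45) → index 2
j=3: u_3=103/300 ∈ [13/45, 22/45) → index 3
j=4: u_4=133/300 ∈ [13/45, 22/45) → index 3
j=5: u_5=163/300 ∈ [23/45, 3/5) → index 5
j=6: u_6=193/300 ∈ [3/5, 7/9) → index 6
j=7: u_7=223/300 ∈ [3/5, 7/9) → index 6
j=8: u_8=253/300 ∈ [7/9, 14/15) → index 7
j=9: u_9=283/300 ∈ [14/15, 1) → index 9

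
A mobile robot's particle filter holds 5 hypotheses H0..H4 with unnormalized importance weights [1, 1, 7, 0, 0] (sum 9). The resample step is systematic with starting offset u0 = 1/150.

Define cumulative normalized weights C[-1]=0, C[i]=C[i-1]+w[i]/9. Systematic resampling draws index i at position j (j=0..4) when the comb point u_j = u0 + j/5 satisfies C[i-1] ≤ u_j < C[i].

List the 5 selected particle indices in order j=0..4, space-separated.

C = [1/9, 2/9, 1, 1, 1]
j=0: u_0=1/150 ∈ [0, 1/9) → index 0
j=1: u_1=31/150 ∈ [1/9, 2/9) → index 1
j=2: u_2=61/150 ∈ [2/9, 1) → index 2
j=3: u_3=91/150 ∈ [2/9, 1) → index 2
j=4: u_4=121/150 ∈ [2/9, 1) → index 2

0 1 2 2 2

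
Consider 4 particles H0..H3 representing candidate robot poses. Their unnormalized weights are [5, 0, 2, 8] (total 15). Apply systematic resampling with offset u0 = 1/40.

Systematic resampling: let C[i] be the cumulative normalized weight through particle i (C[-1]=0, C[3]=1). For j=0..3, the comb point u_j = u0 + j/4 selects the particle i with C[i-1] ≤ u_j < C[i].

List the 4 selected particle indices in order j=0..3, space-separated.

0 0 3 3

C = [1/3, 1/3, 7/15, 1]
j=0: u_0=1/40 ∈ [0, 1/3) → index 0
j=1: u_1=11/40 ∈ [0, 1/3) → index 0
j=2: u_2=21/40 ∈ [7/15, 1) → index 3
j=3: u_3=31/40 ∈ [7/15, 1) → index 3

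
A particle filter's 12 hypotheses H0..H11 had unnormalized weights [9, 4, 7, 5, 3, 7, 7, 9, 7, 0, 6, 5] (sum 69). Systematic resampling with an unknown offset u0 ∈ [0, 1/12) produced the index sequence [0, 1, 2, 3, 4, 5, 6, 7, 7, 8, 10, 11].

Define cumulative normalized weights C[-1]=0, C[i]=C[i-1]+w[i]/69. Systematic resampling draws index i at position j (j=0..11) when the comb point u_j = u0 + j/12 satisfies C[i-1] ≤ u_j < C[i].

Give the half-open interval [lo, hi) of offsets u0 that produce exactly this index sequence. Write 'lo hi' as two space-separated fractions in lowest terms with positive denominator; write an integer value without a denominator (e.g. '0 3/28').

C = [3/23, 13/69, 20/69, 25/69, 28/69, 35/69, 14/23, 17/23, 58/69, 58/69, 64/69, 1]
j=0 picked index 0: u0 ∈ [0, 3/23)
j=1 picked index 1: u0 ∈ [13/276, 29/276)
j=2 picked index 2: u0 ∈ [1/46, 17/138)
j=3 picked index 3: u0 ∈ [11/276, 31/276)
j=4 picked index 4: u0 ∈ [2/69, 5/69)
j=5 picked index 5: u0 ∈ [-1/92, 25/276)
j=6 picked index 6: u0 ∈ [1/138, 5/46)
j=7 picked index 7: u0 ∈ [7/276, 43/276)
j=8 picked index 7: u0 ∈ [-4/69, 5/69)
j=9 picked index 8: u0 ∈ [-1/92, 25/276)
j=10 picked index 10: u0 ∈ [1/138, 13/138)
j=11 picked index 11: u0 ∈ [1/92, 1/12)
intersection: [13/276, 5/69)

13/276 5/69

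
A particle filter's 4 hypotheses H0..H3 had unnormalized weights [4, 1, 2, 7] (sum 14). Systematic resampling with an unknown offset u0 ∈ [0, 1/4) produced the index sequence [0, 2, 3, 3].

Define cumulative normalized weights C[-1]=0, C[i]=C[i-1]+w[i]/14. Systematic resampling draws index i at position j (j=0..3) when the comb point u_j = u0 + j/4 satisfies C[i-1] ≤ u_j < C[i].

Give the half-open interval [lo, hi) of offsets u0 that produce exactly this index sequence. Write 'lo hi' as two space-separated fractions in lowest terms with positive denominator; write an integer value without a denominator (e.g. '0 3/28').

3/28 1/4

C = [2/7, 5/14, 1/2, 1]
j=0 picked index 0: u0 ∈ [0, 2/7)
j=1 picked index 2: u0 ∈ [3/28, 1/4)
j=2 picked index 3: u0 ∈ [0, 1/2)
j=3 picked index 3: u0 ∈ [-1/4, 1/4)
intersection: [3/28, 1/4)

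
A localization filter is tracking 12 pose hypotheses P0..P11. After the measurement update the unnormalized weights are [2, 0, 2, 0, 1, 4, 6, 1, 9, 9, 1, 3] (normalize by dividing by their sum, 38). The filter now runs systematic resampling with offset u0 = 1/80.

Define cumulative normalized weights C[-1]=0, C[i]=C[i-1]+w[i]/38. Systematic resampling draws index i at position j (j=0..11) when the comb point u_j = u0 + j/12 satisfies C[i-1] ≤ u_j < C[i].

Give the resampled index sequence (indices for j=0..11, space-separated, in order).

C = [1/19, 1/19, 2/19, 2/19, 5/38, 9/38, 15/38, 8/19, 25/38, 17/19, 35/38, 1]
j=0: u_0=1/80 ∈ [0, 1/19) → index 0
j=1: u_1=23/240 ∈ [1/19, 2/19) → index 2
j=2: u_2=43/240 ∈ [5/38, 9/38) → index 5
j=3: u_3=21/80 ∈ [9/38, 15/38) → index 6
j=4: u_4=83/240 ∈ [9/38, 15/38) → index 6
j=5: u_5=103/240 ∈ [8/19, 25/38) → index 8
j=6: u_6=41/80 ∈ [8/19, 25/38) → index 8
j=7: u_7=143/240 ∈ [8/19, 25/38) → index 8
j=8: u_8=163/240 ∈ [25/38, 17/19) → index 9
j=9: u_9=61/80 ∈ [25/38, 17/19) → index 9
j=10: u_10=203/240 ∈ [25/38, 17/19) → index 9
j=11: u_11=223/240 ∈ [35/38, 1) → index 11

0 2 5 6 6 8 8 8 9 9 9 11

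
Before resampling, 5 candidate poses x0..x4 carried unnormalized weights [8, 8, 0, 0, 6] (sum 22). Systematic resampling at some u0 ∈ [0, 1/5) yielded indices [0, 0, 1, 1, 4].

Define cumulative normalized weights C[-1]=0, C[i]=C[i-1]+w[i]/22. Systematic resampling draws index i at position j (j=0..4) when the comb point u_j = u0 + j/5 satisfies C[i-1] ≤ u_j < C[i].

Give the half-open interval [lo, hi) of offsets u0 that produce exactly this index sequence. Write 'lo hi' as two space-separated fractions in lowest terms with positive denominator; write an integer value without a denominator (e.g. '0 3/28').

0 7/55

C = [4/11, 8/11, 8/11, 8/11, 1]
j=0 picked index 0: u0 ∈ [0, 4/11)
j=1 picked index 0: u0 ∈ [-1/5, 9/55)
j=2 picked index 1: u0 ∈ [-2/55, 18/55)
j=3 picked index 1: u0 ∈ [-13/55, 7/55)
j=4 picked index 4: u0 ∈ [-4/55, 1/5)
intersection: [0, 7/55)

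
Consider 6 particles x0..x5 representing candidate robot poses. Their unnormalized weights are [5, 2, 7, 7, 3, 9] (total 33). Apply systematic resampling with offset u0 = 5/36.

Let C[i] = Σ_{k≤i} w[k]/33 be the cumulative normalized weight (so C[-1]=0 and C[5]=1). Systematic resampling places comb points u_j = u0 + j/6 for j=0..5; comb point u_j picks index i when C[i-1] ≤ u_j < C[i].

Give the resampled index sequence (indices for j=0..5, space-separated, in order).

C = [5/33, 7/33, 14/33, 7/11, 8/11, 1]
j=0: u_0=5/36 ∈ [0, 5/33) → index 0
j=1: u_1=11/36 ∈ [7/33, 14/33) → index 2
j=2: u_2=17/36 ∈ [14/33, 7/11) → index 3
j=3: u_3=23/36 ∈ [7/11, 8/11) → index 4
j=4: u_4=29/36 ∈ [8/11, 1) → index 5
j=5: u_5=35/36 ∈ [8/11, 1) → index 5

0 2 3 4 5 5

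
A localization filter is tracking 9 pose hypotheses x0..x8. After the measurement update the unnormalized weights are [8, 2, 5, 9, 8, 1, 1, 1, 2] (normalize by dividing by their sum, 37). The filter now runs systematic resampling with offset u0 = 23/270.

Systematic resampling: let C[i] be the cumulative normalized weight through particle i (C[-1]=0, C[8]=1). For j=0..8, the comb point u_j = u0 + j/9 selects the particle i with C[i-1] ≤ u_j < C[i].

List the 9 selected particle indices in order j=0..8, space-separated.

C = [8/37, 10/37, 15/37, 24/37, 32/37, 33/37, 34/37, 35/37, 1]
j=0: u_0=23/270 ∈ [0, 8/37) → index 0
j=1: u_1=53/270 ∈ [0, 8/37) → index 0
j=2: u_2=83/270 ∈ [10/37, 15/37) → index 2
j=3: u_3=113/270 ∈ [15/37, 24/37) → index 3
j=4: u_4=143/270 ∈ [15/37, 24/37) → index 3
j=5: u_5=173/270 ∈ [15/37, 24/37) → index 3
j=6: u_6=203/270 ∈ [24/37, 32/37) → index 4
j=7: u_7=233/270 ∈ [24/37, 32/37) → index 4
j=8: u_8=263/270 ∈ [35/37, 1) → index 8

0 0 2 3 3 3 4 4 8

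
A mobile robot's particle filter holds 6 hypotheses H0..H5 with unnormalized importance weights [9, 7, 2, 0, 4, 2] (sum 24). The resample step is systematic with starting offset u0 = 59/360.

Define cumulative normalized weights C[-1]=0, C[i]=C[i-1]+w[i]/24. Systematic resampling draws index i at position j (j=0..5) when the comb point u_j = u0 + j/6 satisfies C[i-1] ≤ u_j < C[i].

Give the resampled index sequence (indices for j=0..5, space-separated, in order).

C = [3/8, 2/3, 3/4, 3/4, 11/12, 1]
j=0: u_0=59/360 ∈ [0, 3/8) → index 0
j=1: u_1=119/360 ∈ [0, 3/8) → index 0
j=2: u_2=179/360 ∈ [3/8, 2/3) → index 1
j=3: u_3=239/360 ∈ [3/8, 2/3) → index 1
j=4: u_4=299/360 ∈ [3/4, 11/12) → index 4
j=5: u_5=359/360 ∈ [11/12, 1) → index 5

0 0 1 1 4 5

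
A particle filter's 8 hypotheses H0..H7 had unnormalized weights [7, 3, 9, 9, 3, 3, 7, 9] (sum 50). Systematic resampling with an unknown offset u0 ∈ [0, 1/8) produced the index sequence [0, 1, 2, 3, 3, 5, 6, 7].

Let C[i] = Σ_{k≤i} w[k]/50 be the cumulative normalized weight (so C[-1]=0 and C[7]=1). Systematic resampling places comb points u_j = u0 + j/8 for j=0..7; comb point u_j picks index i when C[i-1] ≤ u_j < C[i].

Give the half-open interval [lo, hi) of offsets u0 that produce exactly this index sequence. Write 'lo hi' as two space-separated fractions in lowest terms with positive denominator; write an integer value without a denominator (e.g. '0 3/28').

3/200 11/200

C = [7/50, 1/5, 19/50, 14/25, 31/50, 17/25, 41/50, 1]
j=0 picked index 0: u0 ∈ [0, 7/50)
j=1 picked index 1: u0 ∈ [3/200, 3/40)
j=2 picked index 2: u0 ∈ [-1/20, 13/100)
j=3 picked index 3: u0 ∈ [1/200, 37/200)
j=4 picked index 3: u0 ∈ [-3/25, 3/50)
j=5 picked index 5: u0 ∈ [-1/200, 11/200)
j=6 picked index 6: u0 ∈ [-7/100, 7/100)
j=7 picked index 7: u0 ∈ [-11/200, 1/8)
intersection: [3/200, 11/200)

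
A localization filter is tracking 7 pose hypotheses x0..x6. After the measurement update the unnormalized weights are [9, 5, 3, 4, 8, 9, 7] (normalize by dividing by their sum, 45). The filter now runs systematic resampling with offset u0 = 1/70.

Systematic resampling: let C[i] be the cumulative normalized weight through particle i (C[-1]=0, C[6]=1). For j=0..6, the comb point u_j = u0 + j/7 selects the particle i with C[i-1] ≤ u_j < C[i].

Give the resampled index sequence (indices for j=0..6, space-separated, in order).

C = [1/5, 14/45, 17/45, 7/15, 29/45, 38/45, 1]
j=0: u_0=1/70 ∈ [0, 1/5) → index 0
j=1: u_1=11/70 ∈ [0, 1/5) → index 0
j=2: u_2=3/10 ∈ [1/5, 14/45) → index 1
j=3: u_3=31/70 ∈ [17/45, 7/15) → index 3
j=4: u_4=41/70 ∈ [7/15, 29/45) → index 4
j=5: u_5=51/70 ∈ [29/45, 38/45) → index 5
j=6: u_6=61/70 ∈ [38/45, 1) → index 6

0 0 1 3 4 5 6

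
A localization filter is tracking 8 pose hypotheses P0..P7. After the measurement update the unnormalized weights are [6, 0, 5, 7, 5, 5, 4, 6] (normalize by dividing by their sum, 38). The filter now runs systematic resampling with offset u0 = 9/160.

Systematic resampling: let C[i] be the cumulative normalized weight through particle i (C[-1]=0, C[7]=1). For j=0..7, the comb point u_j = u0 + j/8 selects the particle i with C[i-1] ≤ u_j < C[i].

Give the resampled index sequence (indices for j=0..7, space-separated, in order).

0 2 3 3 4 5 6 7

C = [3/19, 3/19, 11/38, 9/19, 23/38, 14/19, 16/19, 1]
j=0: u_0=9/160 ∈ [0, 3/19) → index 0
j=1: u_1=29/160 ∈ [3/19, 11/38) → index 2
j=2: u_2=49/160 ∈ [11/38, 9/19) → index 3
j=3: u_3=69/160 ∈ [11/38, 9/19) → index 3
j=4: u_4=89/160 ∈ [9/19, 23/38) → index 4
j=5: u_5=109/160 ∈ [23/38, 14/19) → index 5
j=6: u_6=129/160 ∈ [14/19, 16/19) → index 6
j=7: u_7=149/160 ∈ [16/19, 1) → index 7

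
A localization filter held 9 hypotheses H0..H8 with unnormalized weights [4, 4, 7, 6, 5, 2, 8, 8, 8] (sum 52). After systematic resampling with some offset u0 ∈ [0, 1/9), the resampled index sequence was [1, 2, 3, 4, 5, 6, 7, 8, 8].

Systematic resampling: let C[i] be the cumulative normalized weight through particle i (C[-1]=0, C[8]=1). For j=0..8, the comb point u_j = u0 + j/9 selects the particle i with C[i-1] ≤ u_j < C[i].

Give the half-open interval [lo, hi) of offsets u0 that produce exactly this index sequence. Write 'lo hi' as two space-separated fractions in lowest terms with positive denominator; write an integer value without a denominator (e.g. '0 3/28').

1/13 11/117

C = [1/13, 2/13, 15/52, 21/52, 1/2, 7/13, 9/13, 11/13, 1]
j=0 picked index 1: u0 ∈ [1/13, 2/13)
j=1 picked index 2: u0 ∈ [5/117, 83/468)
j=2 picked index 3: u0 ∈ [31/468, 85/468)
j=3 picked index 4: u0 ∈ [11/156, 1/6)
j=4 picked index 5: u0 ∈ [1/18, 11/117)
j=5 picked index 6: u0 ∈ [-2/117, 16/117)
j=6 picked index 7: u0 ∈ [1/39, 7/39)
j=7 picked index 8: u0 ∈ [8/117, 2/9)
j=8 picked index 8: u0 ∈ [-5/117, 1/9)
intersection: [1/13, 11/117)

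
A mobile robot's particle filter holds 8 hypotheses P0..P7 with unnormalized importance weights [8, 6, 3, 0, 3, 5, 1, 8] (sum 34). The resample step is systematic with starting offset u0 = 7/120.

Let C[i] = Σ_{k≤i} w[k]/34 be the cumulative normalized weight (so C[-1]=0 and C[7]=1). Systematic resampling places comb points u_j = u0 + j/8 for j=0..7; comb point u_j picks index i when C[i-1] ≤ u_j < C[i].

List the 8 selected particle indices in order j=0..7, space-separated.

C = [4/17, 7/17, 1/2, 1/2, 10/17, 25/34, 13/17, 1]
j=0: u_0=7/120 ∈ [0, 4/17) → index 0
j=1: u_1=11/60 ∈ [0, 4/17) → index 0
j=2: u_2=37/120 ∈ [4/17, 7/17) → index 1
j=3: u_3=13/30 ∈ [7/17, 1/2) → index 2
j=4: u_4=67/120 ∈ [1/2, 10/17) → index 4
j=5: u_5=41/60 ∈ [10/17, 25/34) → index 5
j=6: u_6=97/120 ∈ [13/17, 1) → index 7
j=7: u_7=14/15 ∈ [13/17, 1) → index 7

0 0 1 2 4 5 7 7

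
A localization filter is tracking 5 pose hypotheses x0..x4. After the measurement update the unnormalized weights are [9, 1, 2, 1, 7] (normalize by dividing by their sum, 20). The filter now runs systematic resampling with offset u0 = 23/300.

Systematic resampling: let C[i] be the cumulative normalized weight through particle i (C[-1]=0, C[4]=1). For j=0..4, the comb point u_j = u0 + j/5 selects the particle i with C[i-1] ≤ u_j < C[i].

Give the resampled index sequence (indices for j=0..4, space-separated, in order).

0 0 1 4 4

C = [9/20, 1/2, 3/5, 13/20, 1]
j=0: u_0=23/300 ∈ [0, 9/20) → index 0
j=1: u_1=83/300 ∈ [0, 9/20) → index 0
j=2: u_2=143/300 ∈ [9/20, 1/2) → index 1
j=3: u_3=203/300 ∈ [13/20, 1) → index 4
j=4: u_4=263/300 ∈ [13/20, 1) → index 4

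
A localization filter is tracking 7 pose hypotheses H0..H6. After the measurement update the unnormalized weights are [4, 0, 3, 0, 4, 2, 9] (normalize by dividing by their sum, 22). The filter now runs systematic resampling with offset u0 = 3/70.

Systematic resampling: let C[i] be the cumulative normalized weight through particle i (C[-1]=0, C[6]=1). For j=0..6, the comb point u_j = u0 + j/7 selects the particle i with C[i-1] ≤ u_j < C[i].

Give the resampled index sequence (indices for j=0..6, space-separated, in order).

0 2 4 4 6 6 6

C = [2/11, 2/11, 7/22, 7/22, 1/2, 13/22, 1]
j=0: u_0=3/70 ∈ [0, 2/11) → index 0
j=1: u_1=13/70 ∈ [2/11, 7/22) → index 2
j=2: u_2=23/70 ∈ [7/22, 1/2) → index 4
j=3: u_3=33/70 ∈ [7/22, 1/2) → index 4
j=4: u_4=43/70 ∈ [13/22, 1) → index 6
j=5: u_5=53/70 ∈ [13/22, 1) → index 6
j=6: u_6=9/10 ∈ [13/22, 1) → index 6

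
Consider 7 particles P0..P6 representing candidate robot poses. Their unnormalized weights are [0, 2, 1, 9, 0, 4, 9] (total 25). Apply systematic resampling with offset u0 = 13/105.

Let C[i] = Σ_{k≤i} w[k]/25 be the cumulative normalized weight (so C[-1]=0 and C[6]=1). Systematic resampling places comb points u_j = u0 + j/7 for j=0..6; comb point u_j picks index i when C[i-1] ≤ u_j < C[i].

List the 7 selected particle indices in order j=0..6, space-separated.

C = [0, 2/25, 3/25, 12/25, 12/25, 16/25, 1]
j=0: u_0=13/105 ∈ [3/25, 12/25) → index 3
j=1: u_1=4/15 ∈ [3/25, 12/25) → index 3
j=2: u_2=43/105 ∈ [3/25, 12/25) → index 3
j=3: u_3=58/105 ∈ [12/25, 16/25) → index 5
j=4: u_4=73/105 ∈ [16/25, 1) → index 6
j=5: u_5=88/105 ∈ [16/25, 1) → index 6
j=6: u_6=103/105 ∈ [16/25, 1) → index 6

3 3 3 5 6 6 6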